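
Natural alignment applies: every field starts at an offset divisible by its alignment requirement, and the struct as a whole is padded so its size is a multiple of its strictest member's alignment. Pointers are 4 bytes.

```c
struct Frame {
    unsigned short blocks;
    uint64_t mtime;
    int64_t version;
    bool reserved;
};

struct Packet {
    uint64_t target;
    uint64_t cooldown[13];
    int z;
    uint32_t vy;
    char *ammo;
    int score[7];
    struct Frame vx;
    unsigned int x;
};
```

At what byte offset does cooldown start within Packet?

Frame: blocks at 0 (size 2, align 2) → ends 2; pad 6 to align 8 for mtime; mtime at 8 (size 8, align 8) → ends 16; version at 16 (size 8, align 8) → ends 24; reserved at 24 (size 1, align 1) → ends 25; tail pad 7 to reach multiple of 8; total 32 bytes, alignment 8
target at 0 (size 8, align 8) → ends 8
cooldown at 8 (size 104, align 8) → ends 112

8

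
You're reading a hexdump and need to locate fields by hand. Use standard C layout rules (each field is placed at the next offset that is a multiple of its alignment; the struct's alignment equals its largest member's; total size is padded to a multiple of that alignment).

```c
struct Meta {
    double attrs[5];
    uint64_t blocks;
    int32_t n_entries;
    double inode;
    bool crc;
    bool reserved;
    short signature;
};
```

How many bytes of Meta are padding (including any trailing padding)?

8

attrs at 0 (size 40, align 8) → ends 40
blocks at 40 (size 8, align 8) → ends 48
n_entries at 48 (size 4, align 4) → ends 52
pad 4 to align 8 for inode
inode at 56 (size 8, align 8) → ends 64
crc at 64 (size 1, align 1) → ends 65
reserved at 65 (size 1, align 1) → ends 66
signature at 66 (size 2, align 2) → ends 68
tail pad 4 to reach multiple of 8
total 72 bytes, alignment 8
data bytes 64, size 72 → padding 8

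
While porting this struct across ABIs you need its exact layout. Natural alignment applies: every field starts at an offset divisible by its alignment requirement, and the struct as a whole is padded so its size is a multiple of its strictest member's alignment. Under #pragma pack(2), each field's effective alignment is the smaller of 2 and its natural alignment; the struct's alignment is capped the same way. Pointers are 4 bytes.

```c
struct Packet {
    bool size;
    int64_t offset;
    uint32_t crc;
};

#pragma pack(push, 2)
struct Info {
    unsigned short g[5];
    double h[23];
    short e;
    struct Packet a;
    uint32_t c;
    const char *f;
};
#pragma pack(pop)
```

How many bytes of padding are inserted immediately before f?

Packet: size at 0 (size 1, align 1) → ends 1; pad 7 to align 8 for offset; offset at 8 (size 8, align 8) → ends 16; crc at 16 (size 4, align 4) → ends 20; tail pad 4 to reach multiple of 8; total 24 bytes, alignment 8
g at 0 (size 10, align 2) → ends 10
h at 10 (size 184, align 2) → ends 194
e at 194 (size 2, align 2) → ends 196
a at 196 (size 24, align 2) → ends 220
c at 220 (size 4, align 2) → ends 224
f at 224 (size 4, align 2) → ends 228

0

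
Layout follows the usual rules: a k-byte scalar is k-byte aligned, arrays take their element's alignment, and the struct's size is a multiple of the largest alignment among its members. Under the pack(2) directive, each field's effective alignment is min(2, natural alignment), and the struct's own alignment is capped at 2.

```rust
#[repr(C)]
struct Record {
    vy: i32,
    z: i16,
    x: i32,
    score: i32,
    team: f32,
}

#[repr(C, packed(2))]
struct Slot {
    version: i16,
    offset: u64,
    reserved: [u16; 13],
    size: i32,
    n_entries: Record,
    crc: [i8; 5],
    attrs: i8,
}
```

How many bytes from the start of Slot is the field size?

Record: 0..4  vy  (4B, 4-aligned); 4..6  z  (2B, 2-aligned); 6..8  -- padding (2B); 8..12  x  (4B, 4-aligned); 12..16  score  (4B, 4-aligned); 16..20  team  (4B, 4-aligned); sizeof = 20, alignof = 4
0..2  version  (2B, 2-aligned)
2..10  offset  (8B, 2-aligned)
10..36  reserved  (26B, 2-aligned)
36..40  size  (4B, 2-aligned)

36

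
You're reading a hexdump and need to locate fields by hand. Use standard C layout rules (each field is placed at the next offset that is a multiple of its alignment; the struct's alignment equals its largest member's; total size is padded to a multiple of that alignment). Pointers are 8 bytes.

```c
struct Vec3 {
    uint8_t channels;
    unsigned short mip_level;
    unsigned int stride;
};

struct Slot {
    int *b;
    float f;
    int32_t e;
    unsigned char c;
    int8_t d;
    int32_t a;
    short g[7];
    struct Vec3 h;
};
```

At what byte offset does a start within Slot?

Vec3: @0: channels [1B, align 1] → 1; +1 pad (align 2); @2: mip_level [2B, align 2] → 4; @4: stride [4B, align 4] → 8; size 8, align 4
@0: b [8B, align 8] → 8
@8: f [4B, align 4] → 12
@12: e [4B, align 4] → 16
@16: c [1B, align 1] → 17
@17: d [1B, align 1] → 18
+2 pad (align 4)
@20: a [4B, align 4] → 24

20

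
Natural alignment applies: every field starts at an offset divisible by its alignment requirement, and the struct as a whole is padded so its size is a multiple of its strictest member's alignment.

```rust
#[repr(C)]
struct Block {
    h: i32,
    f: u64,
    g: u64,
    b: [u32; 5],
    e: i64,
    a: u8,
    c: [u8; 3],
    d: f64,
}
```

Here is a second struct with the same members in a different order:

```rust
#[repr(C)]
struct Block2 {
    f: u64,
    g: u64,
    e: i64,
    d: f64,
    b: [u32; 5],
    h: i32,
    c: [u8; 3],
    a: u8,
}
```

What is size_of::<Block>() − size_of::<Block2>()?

@0: h [4B, align 4] → 4
+4 pad (align 8)
@8: f [8B, align 8] → 16
@16: g [8B, align 8] → 24
@24: b [20B, align 4] → 44
+4 pad (align 8)
@48: e [8B, align 8] → 56
@56: a [1B, align 1] → 57
@57: c [3B, align 1] → 60
+4 pad (align 8)
@64: d [8B, align 8] → 72
size 72, align 8
— Block2 —
@0: f [8B, align 8] → 8
@8: g [8B, align 8] → 16
@16: e [8B, align 8] → 24
@24: d [8B, align 8] → 32
@32: b [20B, align 4] → 52
@52: h [4B, align 4] → 56
@56: c [3B, align 1] → 59
@59: a [1B, align 1] → 60
+4 tail pad (align 8)
size 64, align 8
72 − 64 = 8

8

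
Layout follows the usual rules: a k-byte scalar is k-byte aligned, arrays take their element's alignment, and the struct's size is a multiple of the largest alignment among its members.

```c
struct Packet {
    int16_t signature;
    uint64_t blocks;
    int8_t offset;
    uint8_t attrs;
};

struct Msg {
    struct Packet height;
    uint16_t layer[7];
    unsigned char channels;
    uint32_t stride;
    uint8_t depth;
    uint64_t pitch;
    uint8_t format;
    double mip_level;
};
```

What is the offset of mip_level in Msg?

Packet: signature at 0 (size 2, align 2) → ends 2; pad 6 to align 8 for blocks; blocks at 8 (size 8, align 8) → ends 16; offset at 16 (size 1, align 1) → ends 17; attrs at 17 (size 1, align 1) → ends 18; tail pad 6 to reach multiple of 8; total 24 bytes, alignment 8
height at 0 (size 24, align 8) → ends 24
layer at 24 (size 14, align 2) → ends 38
channels at 38 (size 1, align 1) → ends 39
pad 1 to align 4 for stride
stride at 40 (size 4, align 4) → ends 44
depth at 44 (size 1, align 1) → ends 45
pad 3 to align 8 for pitch
pitch at 48 (size 8, align 8) → ends 56
format at 56 (size 1, align 1) → ends 57
pad 7 to align 8 for mip_level
mip_level at 64 (size 8, align 8) → ends 72

64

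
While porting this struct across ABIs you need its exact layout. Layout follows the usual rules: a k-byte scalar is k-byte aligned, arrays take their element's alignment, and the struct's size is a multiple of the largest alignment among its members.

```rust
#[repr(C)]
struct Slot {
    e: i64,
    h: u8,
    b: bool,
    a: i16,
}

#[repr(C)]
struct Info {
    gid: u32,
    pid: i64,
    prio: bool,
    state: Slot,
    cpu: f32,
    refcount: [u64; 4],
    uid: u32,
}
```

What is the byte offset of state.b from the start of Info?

Slot: @0: e [8B, align 8] → 8; @8: h [1B, align 1] → 9; @9: b [1B, align 1] → 10; @10: a [2B, align 2] → 12; +4 tail pad (align 8); size 16, align 8
@0: gid [4B, align 4] → 4
+4 pad (align 8)
@8: pid [8B, align 8] → 16
@16: prio [1B, align 1] → 17
+7 pad (align 8)
@24: state [16B, align 8] → 40
within Slot: b at 9
24 + 9 = 33

33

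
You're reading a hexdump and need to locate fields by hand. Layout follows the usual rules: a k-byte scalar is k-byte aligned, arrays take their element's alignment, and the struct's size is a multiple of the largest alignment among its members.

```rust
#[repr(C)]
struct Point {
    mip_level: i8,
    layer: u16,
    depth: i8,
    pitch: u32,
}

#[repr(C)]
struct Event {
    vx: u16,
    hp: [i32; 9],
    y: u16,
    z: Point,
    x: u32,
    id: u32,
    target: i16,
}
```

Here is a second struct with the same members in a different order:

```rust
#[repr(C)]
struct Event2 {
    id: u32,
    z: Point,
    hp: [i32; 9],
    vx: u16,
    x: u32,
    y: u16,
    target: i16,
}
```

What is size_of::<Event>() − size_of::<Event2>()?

4

Point: mip_level at 0 (size 1, align 1) → ends 1; pad 1 to align 2 for layer; layer at 2 (size 2, align 2) → ends 4; depth at 4 (size 1, align 1) → ends 5; pad 3 to align 4 for pitch; pitch at 8 (size 4, align 4) → ends 12; total 12 bytes, alignment 4
vx at 0 (size 2, align 2) → ends 2
pad 2 to align 4 for hp
hp at 4 (size 36, align 4) → ends 40
y at 40 (size 2, align 2) → ends 42
pad 2 to align 4 for z
z at 44 (size 12, align 4) → ends 56
x at 56 (size 4, align 4) → ends 60
id at 60 (size 4, align 4) → ends 64
target at 64 (size 2, align 2) → ends 66
tail pad 2 to reach multiple of 4
total 68 bytes, alignment 4
— Event2 —
id at 0 (size 4, align 4) → ends 4
z at 4 (size 12, align 4) → ends 16
hp at 16 (size 36, align 4) → ends 52
vx at 52 (size 2, align 2) → ends 54
pad 2 to align 4 for x
x at 56 (size 4, align 4) → ends 60
y at 60 (size 2, align 2) → ends 62
target at 62 (size 2, align 2) → ends 64
total 64 bytes, alignment 4
68 − 64 = 4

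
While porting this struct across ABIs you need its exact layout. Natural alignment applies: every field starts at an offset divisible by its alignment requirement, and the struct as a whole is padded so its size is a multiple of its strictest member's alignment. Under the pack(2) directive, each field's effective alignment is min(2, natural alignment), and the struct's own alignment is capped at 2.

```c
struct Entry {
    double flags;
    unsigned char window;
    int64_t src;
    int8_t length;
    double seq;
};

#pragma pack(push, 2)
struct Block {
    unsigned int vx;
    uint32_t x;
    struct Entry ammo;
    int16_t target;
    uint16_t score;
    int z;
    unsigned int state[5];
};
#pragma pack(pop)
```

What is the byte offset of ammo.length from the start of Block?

Entry: 0..8  flags  (8B, 8-aligned); 8..9  window  (1B, 1-aligned); 9..16  -- padding (7B); 16..24  src  (8B, 8-aligned); 24..25  length  (1B, 1-aligned); 25..32  -- padding (7B); 32..40  seq  (8B, 8-aligned); sizeof = 40, alignof = 8
0..4  vx  (4B, 2-aligned)
4..8  x  (4B, 2-aligned)
8..48  ammo  (40B, 2-aligned)
within Entry: length at 24
8 + 24 = 32

32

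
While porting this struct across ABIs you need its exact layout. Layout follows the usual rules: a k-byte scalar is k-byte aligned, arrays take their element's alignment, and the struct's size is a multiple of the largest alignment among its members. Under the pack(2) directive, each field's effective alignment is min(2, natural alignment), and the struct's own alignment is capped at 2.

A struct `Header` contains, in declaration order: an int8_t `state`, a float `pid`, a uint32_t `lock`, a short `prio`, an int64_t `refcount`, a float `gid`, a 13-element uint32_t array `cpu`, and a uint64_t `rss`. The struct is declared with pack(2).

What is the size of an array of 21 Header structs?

1764

state at 0 (size 1, align 1) → ends 1
pad 1 to align 2 for pid
pid at 2 (size 4, align 2) → ends 6
lock at 6 (size 4, align 2) → ends 10
prio at 10 (size 2, align 2) → ends 12
refcount at 12 (size 8, align 2) → ends 20
gid at 20 (size 4, align 2) → ends 24
cpu at 24 (size 52, align 2) → ends 76
rss at 76 (size 8, align 2) → ends 84
total 84 bytes, alignment 2
array of 21: 21 × 84 = 1764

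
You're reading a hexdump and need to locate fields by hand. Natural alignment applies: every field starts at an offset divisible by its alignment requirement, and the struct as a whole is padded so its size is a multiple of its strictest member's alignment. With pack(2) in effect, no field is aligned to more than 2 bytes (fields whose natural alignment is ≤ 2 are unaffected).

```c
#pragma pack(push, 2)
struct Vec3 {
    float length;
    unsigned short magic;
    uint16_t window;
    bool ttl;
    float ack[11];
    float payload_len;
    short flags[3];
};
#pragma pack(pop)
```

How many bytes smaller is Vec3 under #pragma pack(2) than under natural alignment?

natural layout:
  length at 0 (size 4, align 4) → ends 4
  magic at 4 (size 2, align 2) → ends 6
  window at 6 (size 2, align 2) → ends 8
  ttl at 8 (size 1, align 1) → ends 9
  pad 3 to align 4 for ack
  ack at 12 (size 44, align 4) → ends 56
  payload_len at 56 (size 4, align 4) → ends 60
  flags at 60 (size 6, align 2) → ends 66
  tail pad 2 to reach multiple of 4
  total 68 bytes, alignment 4
packed(2) layout:
  length at 0 (size 4, align 2) → ends 4
  magic at 4 (size 2, align 2) → ends 6
  window at 6 (size 2, align 2) → ends 8
  ttl at 8 (size 1, align 1) → ends 9
  pad 1 to align 2 for ack
  ack at 10 (size 44, align 2) → ends 54
  payload_len at 54 (size 4, align 2) → ends 58
  flags at 58 (size 6, align 2) → ends 64
  total 64 bytes, alignment 2
68 − 64 = 4

4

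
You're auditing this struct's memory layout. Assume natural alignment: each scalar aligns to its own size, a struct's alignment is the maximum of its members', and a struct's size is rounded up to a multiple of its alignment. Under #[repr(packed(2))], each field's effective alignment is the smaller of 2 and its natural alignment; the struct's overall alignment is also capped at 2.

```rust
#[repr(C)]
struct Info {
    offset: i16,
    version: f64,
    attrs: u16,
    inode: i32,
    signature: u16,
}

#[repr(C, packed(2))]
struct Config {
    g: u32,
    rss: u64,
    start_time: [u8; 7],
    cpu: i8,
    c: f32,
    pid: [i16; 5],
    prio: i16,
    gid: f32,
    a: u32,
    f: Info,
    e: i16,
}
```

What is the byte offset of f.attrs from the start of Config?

Info: offset at 0 (size 2, align 2) → ends 2; pad 6 to align 8 for version; version at 8 (size 8, align 8) → ends 16; attrs at 16 (size 2, align 2) → ends 18; pad 2 to align 4 for inode; inode at 20 (size 4, align 4) → ends 24; signature at 24 (size 2, align 2) → ends 26; tail pad 6 to reach multiple of 8; total 32 bytes, alignment 8
g at 0 (size 4, align 2) → ends 4
rss at 4 (size 8, align 2) → ends 12
start_time at 12 (size 7, align 1) → ends 19
cpu at 19 (size 1, align 1) → ends 20
c at 20 (size 4, align 2) → ends 24
pid at 24 (size 10, align 2) → ends 34
prio at 34 (size 2, align 2) → ends 36
gid at 36 (size 4, align 2) → ends 40
a at 40 (size 4, align 2) → ends 44
f at 44 (size 32, align 2) → ends 76
within Info: attrs at 16
44 + 16 = 60

60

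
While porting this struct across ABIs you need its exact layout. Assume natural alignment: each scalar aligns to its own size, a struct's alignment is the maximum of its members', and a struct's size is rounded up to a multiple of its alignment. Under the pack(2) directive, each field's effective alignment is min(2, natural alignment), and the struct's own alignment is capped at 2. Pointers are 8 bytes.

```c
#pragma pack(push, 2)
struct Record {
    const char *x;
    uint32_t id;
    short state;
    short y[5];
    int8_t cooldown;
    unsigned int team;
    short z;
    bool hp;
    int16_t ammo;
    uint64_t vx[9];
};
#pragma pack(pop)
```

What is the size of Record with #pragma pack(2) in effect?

0..8  x  (8B, 2-aligned)
8..12  id  (4B, 2-aligned)
12..14  state  (2B, 2-aligned)
14..24  y  (10B, 2-aligned)
24..25  cooldown  (1B, 1-aligned)
25..26  -- padding (1B)
26..30  team  (4B, 2-aligned)
30..32  z  (2B, 2-aligned)
32..33  hp  (1B, 1-aligned)
33..34  -- padding (1B)
34..36  ammo  (2B, 2-aligned)
36..108  vx  (72B, 2-aligned)
sizeof = 108, alignof = 2

108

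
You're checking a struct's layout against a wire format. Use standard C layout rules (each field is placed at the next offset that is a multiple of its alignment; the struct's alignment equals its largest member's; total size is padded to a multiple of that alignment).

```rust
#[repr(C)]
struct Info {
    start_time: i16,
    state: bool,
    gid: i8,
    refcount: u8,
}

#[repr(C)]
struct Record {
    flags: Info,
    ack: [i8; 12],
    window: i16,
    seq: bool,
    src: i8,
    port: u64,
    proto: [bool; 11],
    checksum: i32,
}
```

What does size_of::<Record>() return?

48 bytes

Info: 0..2  start_time  (2B, 2-aligned); 2..3  state  (1B, 1-aligned); 3..4  gid  (1B, 1-aligned); 4..5  refcount  (1B, 1-aligned); 5..6  -- tail padding (1B); sizeof = 6, alignof = 2
0..6  flags  (6B, 2-aligned)
6..18  ack  (12B, 1-aligned)
18..20  window  (2B, 2-aligned)
20..21  seq  (1B, 1-aligned)
21..22  src  (1B, 1-aligned)
22..24  -- padding (2B)
24..32  port  (8B, 8-aligned)
32..43  proto  (11B, 1-aligned)
43..44  -- padding (1B)
44..48  checksum  (4B, 4-aligned)
sizeof = 48, alignof = 8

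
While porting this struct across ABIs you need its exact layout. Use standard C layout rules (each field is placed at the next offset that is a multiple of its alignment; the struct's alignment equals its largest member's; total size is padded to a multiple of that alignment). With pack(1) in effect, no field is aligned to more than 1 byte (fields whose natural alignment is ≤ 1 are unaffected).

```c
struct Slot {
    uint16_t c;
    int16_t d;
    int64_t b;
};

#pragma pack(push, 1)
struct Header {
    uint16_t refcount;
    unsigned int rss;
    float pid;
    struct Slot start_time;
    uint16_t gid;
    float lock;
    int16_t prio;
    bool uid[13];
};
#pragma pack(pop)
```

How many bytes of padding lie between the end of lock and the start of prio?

0

Slot: c at 0 (size 2, align 2) → ends 2; d at 2 (size 2, align 2) → ends 4; pad 4 to align 8 for b; b at 8 (size 8, align 8) → ends 16; total 16 bytes, alignment 8
refcount at 0 (size 2, align 1) → ends 2
rss at 2 (size 4, align 1) → ends 6
pid at 6 (size 4, align 1) → ends 10
start_time at 10 (size 16, align 1) → ends 26
gid at 26 (size 2, align 1) → ends 28
lock at 28 (size 4, align 1) → ends 32
prio at 32 (size 2, align 1) → ends 34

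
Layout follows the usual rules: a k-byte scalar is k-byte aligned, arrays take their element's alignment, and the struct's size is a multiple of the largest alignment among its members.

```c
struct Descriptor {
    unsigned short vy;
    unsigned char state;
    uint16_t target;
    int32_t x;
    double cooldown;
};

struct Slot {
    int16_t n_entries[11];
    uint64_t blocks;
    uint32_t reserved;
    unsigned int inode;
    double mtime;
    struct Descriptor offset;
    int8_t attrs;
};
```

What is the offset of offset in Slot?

48

Descriptor: @0: vy [2B, align 2] → 2; @2: state [1B, align 1] → 3; +1 pad (align 2); @4: target [2B, align 2] → 6; +2 pad (align 4); @8: x [4B, align 4] → 12; +4 pad (align 8); @16: cooldown [8B, align 8] → 24; size 24, align 8
@0: n_entries [22B, align 2] → 22
+2 pad (align 8)
@24: blocks [8B, align 8] → 32
@32: reserved [4B, align 4] → 36
@36: inode [4B, align 4] → 40
@40: mtime [8B, align 8] → 48
@48: offset [24B, align 8] → 72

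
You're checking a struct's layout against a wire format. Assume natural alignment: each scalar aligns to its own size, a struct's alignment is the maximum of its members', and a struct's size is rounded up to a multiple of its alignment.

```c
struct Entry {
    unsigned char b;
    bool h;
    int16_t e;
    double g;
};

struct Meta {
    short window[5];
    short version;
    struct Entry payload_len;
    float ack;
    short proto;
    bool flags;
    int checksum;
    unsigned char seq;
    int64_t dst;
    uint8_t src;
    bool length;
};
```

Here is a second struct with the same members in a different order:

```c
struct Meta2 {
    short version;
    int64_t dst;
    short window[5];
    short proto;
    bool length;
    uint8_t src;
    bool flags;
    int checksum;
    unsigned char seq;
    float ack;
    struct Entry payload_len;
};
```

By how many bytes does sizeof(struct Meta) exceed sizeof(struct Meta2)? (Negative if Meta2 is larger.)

Entry: @0: b [1B, align 1] → 1; @1: h [1B, align 1] → 2; @2: e [2B, align 2] → 4; +4 pad (align 8); @8: g [8B, align 8] → 16; size 16, align 8
@0: window [10B, align 2] → 10
@10: version [2B, align 2] → 12
+4 pad (align 8)
@16: payload_len [16B, align 8] → 32
@32: ack [4B, align 4] → 36
@36: proto [2B, align 2] → 38
@38: flags [1B, align 1] → 39
+1 pad (align 4)
@40: checksum [4B, align 4] → 44
@44: seq [1B, align 1] → 45
+3 pad (align 8)
@48: dst [8B, align 8] → 56
@56: src [1B, align 1] → 57
@57: length [1B, align 1] → 58
+6 tail pad (align 8)
size 64, align 8
— Meta2 —
@0: version [2B, align 2] → 2
+6 pad (align 8)
@8: dst [8B, align 8] → 16
@16: window [10B, align 2] → 26
@26: proto [2B, align 2] → 28
@28: length [1B, align 1] → 29
@29: src [1B, align 1] → 30
@30: flags [1B, align 1] → 31
+1 pad (align 4)
@32: checksum [4B, align 4] → 36
@36: seq [1B, align 1] → 37
+3 pad (align 4)
@40: ack [4B, align 4] → 44
+4 pad (align 8)
@48: payload_len [16B, align 8] → 64
size 64, align 8
64 − 64 = 0

0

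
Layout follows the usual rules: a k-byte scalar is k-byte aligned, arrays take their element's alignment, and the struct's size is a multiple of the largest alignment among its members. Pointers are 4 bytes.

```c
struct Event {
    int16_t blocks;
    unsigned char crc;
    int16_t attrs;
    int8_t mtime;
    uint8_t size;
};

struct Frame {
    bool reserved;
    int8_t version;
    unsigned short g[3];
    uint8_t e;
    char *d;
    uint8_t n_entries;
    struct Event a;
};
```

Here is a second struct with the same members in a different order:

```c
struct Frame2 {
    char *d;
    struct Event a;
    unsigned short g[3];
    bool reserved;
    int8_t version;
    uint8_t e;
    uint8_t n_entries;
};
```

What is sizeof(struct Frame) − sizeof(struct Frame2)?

4

Event: 0..2  blocks  (2B, 2-aligned); 2..3  crc  (1B, 1-aligned); 3..4  -- padding (1B); 4..6  attrs  (2B, 2-aligned); 6..7  mtime  (1B, 1-aligned); 7..8  size  (1B, 1-aligned); sizeof = 8, alignof = 2
0..1  reserved  (1B, 1-aligned)
1..2  version  (1B, 1-aligned)
2..8  g  (6B, 2-aligned)
8..9  e  (1B, 1-aligned)
9..12  -- padding (3B)
12..16  d  (4B, 4-aligned)
16..17  n_entries  (1B, 1-aligned)
17..18  -- padding (1B)
18..26  a  (8B, 2-aligned)
26..28  -- tail padding (2B)
sizeof = 28, alignof = 4
— Frame2 —
0..4  d  (4B, 4-aligned)
4..12  a  (8B, 2-aligned)
12..18  g  (6B, 2-aligned)
18..19  reserved  (1B, 1-aligned)
19..20  version  (1B, 1-aligned)
20..21  e  (1B, 1-aligned)
21..22  n_entries  (1B, 1-aligned)
22..24  -- tail padding (2B)
sizeof = 24, alignof = 4
28 − 24 = 4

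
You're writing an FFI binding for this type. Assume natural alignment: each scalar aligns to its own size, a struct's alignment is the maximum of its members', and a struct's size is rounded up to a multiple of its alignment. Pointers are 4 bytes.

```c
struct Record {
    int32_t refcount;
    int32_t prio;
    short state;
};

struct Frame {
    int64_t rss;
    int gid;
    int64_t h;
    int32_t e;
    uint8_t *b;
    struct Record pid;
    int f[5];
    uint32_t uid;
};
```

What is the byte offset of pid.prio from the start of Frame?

36

Record: refcount at 0 (size 4, align 4) → ends 4; prio at 4 (size 4, align 4) → ends 8; state at 8 (size 2, align 2) → ends 10; tail pad 2 to reach multiple of 4; total 12 bytes, alignment 4
rss at 0 (size 8, align 8) → ends 8
gid at 8 (size 4, align 4) → ends 12
pad 4 to align 8 for h
h at 16 (size 8, align 8) → ends 24
e at 24 (size 4, align 4) → ends 28
b at 28 (size 4, align 4) → ends 32
pid at 32 (size 12, align 4) → ends 44
within Record: prio at 4
32 + 4 = 36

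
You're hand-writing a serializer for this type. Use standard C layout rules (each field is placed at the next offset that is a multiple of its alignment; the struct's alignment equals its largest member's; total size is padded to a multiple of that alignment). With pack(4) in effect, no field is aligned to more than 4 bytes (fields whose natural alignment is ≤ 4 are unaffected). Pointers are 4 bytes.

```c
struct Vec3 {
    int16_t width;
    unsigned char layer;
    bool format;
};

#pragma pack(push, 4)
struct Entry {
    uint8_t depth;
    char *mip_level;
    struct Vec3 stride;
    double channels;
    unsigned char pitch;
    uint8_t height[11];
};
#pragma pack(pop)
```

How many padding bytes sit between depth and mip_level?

Vec3: 0..2  width  (2B, 2-aligned); 2..3  layer  (1B, 1-aligned); 3..4  format  (1B, 1-aligned); sizeof = 4, alignof = 2
0..1  depth  (1B, 1-aligned)
1..4  -- padding (3B)
4..8  mip_level  (4B, 4-aligned)

3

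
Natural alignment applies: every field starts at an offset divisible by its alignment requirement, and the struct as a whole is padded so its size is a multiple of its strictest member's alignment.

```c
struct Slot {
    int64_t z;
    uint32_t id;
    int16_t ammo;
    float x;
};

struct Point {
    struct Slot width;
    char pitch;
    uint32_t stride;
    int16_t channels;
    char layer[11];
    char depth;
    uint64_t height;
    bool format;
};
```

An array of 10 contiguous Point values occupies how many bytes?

Slot: @0: z [8B, align 8] → 8; @8: id [4B, align 4] → 12; @12: ammo [2B, align 2] → 14; +2 pad (align 4); @16: x [4B, align 4] → 20; +4 tail pad (align 8); size 24, align 8
@0: width [24B, align 8] → 24
@24: pitch [1B, align 1] → 25
+3 pad (align 4)
@28: stride [4B, align 4] → 32
@32: channels [2B, align 2] → 34
@34: layer [11B, align 1] → 45
@45: depth [1B, align 1] → 46
+2 pad (align 8)
@48: height [8B, align 8] → 56
@56: format [1B, align 1] → 57
+7 tail pad (align 8)
size 64, align 8
array of 10: 10 × 64 = 640

640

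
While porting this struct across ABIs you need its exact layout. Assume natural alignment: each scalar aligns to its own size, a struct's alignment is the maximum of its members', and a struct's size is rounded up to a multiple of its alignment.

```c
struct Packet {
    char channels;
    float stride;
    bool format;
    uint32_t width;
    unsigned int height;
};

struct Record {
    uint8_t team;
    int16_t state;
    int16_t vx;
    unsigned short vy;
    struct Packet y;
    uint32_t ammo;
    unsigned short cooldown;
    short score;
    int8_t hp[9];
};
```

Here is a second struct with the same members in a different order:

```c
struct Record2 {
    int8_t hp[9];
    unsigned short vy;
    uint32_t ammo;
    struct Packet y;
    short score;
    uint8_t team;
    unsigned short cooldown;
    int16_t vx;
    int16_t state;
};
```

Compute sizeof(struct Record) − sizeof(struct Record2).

0

Packet: channels at 0 (size 1, align 1) → ends 1; pad 3 to align 4 for stride; stride at 4 (size 4, align 4) → ends 8; format at 8 (size 1, align 1) → ends 9; pad 3 to align 4 for width; width at 12 (size 4, align 4) → ends 16; height at 16 (size 4, align 4) → ends 20; total 20 bytes, alignment 4
team at 0 (size 1, align 1) → ends 1
pad 1 to align 2 for state
state at 2 (size 2, align 2) → ends 4
vx at 4 (size 2, align 2) → ends 6
vy at 6 (size 2, align 2) → ends 8
y at 8 (size 20, align 4) → ends 28
ammo at 28 (size 4, align 4) → ends 32
cooldown at 32 (size 2, align 2) → ends 34
score at 34 (size 2, align 2) → ends 36
hp at 36 (size 9, align 1) → ends 45
tail pad 3 to reach multiple of 4
total 48 bytes, alignment 4
— Record2 —
hp at 0 (size 9, align 1) → ends 9
pad 1 to align 2 for vy
vy at 10 (size 2, align 2) → ends 12
ammo at 12 (size 4, align 4) → ends 16
y at 16 (size 20, align 4) → ends 36
score at 36 (size 2, align 2) → ends 38
team at 38 (size 1, align 1) → ends 39
pad 1 to align 2 for cooldown
cooldown at 40 (size 2, align 2) → ends 42
vx at 42 (size 2, align 2) → ends 44
state at 44 (size 2, align 2) → ends 46
tail pad 2 to reach multiple of 4
total 48 bytes, alignment 4
48 − 48 = 0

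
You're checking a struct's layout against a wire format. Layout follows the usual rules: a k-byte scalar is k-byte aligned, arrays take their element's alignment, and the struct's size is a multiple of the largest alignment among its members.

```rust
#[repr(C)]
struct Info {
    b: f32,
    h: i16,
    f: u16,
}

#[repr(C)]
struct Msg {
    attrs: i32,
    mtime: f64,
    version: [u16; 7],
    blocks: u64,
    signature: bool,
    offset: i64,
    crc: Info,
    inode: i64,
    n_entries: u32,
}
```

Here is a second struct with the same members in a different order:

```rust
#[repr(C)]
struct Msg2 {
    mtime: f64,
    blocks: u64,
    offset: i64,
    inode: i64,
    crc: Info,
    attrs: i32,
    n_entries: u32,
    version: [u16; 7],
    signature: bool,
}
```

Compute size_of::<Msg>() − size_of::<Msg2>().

16

Info: @0: b [4B, align 4] → 4; @4: h [2B, align 2] → 6; @6: f [2B, align 2] → 8; size 8, align 4
@0: attrs [4B, align 4] → 4
+4 pad (align 8)
@8: mtime [8B, align 8] → 16
@16: version [14B, align 2] → 30
+2 pad (align 8)
@32: blocks [8B, align 8] → 40
@40: signature [1B, align 1] → 41
+7 pad (align 8)
@48: offset [8B, align 8] → 56
@56: crc [8B, align 4] → 64
@64: inode [8B, align 8] → 72
@72: n_entries [4B, align 4] → 76
+4 tail pad (align 8)
size 80, align 8
— Msg2 —
@0: mtime [8B, align 8] → 8
@8: blocks [8B, align 8] → 16
@16: offset [8B, align 8] → 24
@24: inode [8B, align 8] → 32
@32: crc [8B, align 4] → 40
@40: attrs [4B, align 4] → 44
@44: n_entries [4B, align 4] → 48
@48: version [14B, align 2] → 62
@62: signature [1B, align 1] → 63
+1 tail pad (align 8)
size 64, align 8
80 − 64 = 16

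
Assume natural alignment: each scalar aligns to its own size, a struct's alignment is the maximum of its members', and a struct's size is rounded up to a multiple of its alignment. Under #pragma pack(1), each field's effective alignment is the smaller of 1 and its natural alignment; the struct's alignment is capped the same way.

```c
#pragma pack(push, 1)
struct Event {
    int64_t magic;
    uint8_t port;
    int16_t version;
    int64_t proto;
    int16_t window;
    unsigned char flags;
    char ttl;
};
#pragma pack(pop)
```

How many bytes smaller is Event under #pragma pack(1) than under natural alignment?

9

natural layout:
  0..8  magic  (8B, 8-aligned)
  8..9  port  (1B, 1-aligned)
  9..10  -- padding (1B)
  10..12  version  (2B, 2-aligned)
  12..16  -- padding (4B)
  16..24  proto  (8B, 8-aligned)
  24..26  window  (2B, 2-aligned)
  26..27  flags  (1B, 1-aligned)
  27..28  ttl  (1B, 1-aligned)
  28..32  -- tail padding (4B)
  sizeof = 32, alignof = 8
packed(1) layout:
  0..8  magic  (8B, 1-aligned)
  8..9  port  (1B, 1-aligned)
  9..11  version  (2B, 1-aligned)
  11..19  proto  (8B, 1-aligned)
  19..21  window  (2B, 1-aligned)
  21..22  flags  (1B, 1-aligned)
  22..23  ttl  (1B, 1-aligned)
  sizeof = 23, alignof = 1
32 − 23 = 9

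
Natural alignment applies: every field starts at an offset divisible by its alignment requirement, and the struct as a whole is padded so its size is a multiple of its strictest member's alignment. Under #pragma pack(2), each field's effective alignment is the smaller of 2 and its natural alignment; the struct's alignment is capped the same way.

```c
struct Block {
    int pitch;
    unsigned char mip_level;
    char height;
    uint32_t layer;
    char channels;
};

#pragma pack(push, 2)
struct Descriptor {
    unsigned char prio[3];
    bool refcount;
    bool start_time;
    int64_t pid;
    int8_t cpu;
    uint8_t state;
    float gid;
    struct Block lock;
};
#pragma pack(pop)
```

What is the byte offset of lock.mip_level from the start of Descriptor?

24

Block: pitch at 0 (size 4, align 4) → ends 4; mip_level at 4 (size 1, align 1) → ends 5; height at 5 (size 1, align 1) → ends 6; pad 2 to align 4 for layer; layer at 8 (size 4, align 4) → ends 12; channels at 12 (size 1, align 1) → ends 13; tail pad 3 to reach multiple of 4; total 16 bytes, alignment 4
prio at 0 (size 3, align 1) → ends 3
refcount at 3 (size 1, align 1) → ends 4
start_time at 4 (size 1, align 1) → ends 5
pad 1 to align 2 for pid
pid at 6 (size 8, align 2) → ends 14
cpu at 14 (size 1, align 1) → ends 15
state at 15 (size 1, align 1) → ends 16
gid at 16 (size 4, align 2) → ends 20
lock at 20 (size 16, align 2) → ends 36
within Block: mip_level at 4
20 + 4 = 24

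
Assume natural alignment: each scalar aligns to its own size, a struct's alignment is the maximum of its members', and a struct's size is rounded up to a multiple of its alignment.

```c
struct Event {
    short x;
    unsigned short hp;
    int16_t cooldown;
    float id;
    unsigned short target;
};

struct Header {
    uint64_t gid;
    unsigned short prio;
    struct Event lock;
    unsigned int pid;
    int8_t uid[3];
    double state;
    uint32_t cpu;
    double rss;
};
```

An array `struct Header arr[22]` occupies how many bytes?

Event: @0: x [2B, align 2] → 2; @2: hp [2B, align 2] → 4; @4: cooldown [2B, align 2] → 6; +2 pad (align 4); @8: id [4B, align 4] → 12; @12: target [2B, align 2] → 14; +2 tail pad (align 4); size 16, align 4
@0: gid [8B, align 8] → 8
@8: prio [2B, align 2] → 10
+2 pad (align 4)
@12: lock [16B, align 4] → 28
@28: pid [4B, align 4] → 32
@32: uid [3B, align 1] → 35
+5 pad (align 8)
@40: state [8B, align 8] → 48
@48: cpu [4B, align 4] → 52
+4 pad (align 8)
@56: rss [8B, align 8] → 64
size 64, align 8
array of 22: 22 × 64 = 1408

1408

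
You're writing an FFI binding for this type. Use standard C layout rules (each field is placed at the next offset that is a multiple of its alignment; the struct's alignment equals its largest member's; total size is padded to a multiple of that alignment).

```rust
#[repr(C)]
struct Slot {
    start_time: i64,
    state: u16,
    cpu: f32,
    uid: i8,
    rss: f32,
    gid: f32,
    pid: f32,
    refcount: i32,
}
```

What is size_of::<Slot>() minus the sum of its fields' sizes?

9

start_time at 0 (size 8, align 8) → ends 8
state at 8 (size 2, align 2) → ends 10
pad 2 to align 4 for cpu
cpu at 12 (size 4, align 4) → ends 16
uid at 16 (size 1, align 1) → ends 17
pad 3 to align 4 for rss
rss at 20 (size 4, align 4) → ends 24
gid at 24 (size 4, align 4) → ends 28
pid at 28 (size 4, align 4) → ends 32
refcount at 32 (size 4, align 4) → ends 36
tail pad 4 to reach multiple of 8
total 40 bytes, alignment 8
data bytes 31, size 40 → padding 9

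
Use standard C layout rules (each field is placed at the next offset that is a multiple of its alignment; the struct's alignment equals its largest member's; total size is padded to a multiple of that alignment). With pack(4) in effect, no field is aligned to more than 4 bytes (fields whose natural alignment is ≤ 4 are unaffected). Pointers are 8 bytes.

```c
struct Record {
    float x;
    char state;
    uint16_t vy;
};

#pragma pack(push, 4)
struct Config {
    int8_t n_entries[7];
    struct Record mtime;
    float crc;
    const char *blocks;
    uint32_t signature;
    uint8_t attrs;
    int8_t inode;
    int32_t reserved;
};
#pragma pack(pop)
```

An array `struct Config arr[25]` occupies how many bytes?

Record: 0..4  x  (4B, 4-aligned); 4..5  state  (1B, 1-aligned); 5..6  -- padding (1B); 6..8  vy  (2B, 2-aligned); sizeof = 8, alignof = 4
0..7  n_entries  (7B, 1-aligned)
7..8  -- padding (1B)
8..16  mtime  (8B, 4-aligned)
16..20  crc  (4B, 4-aligned)
20..28  blocks  (8B, 4-aligned)
28..32  signature  (4B, 4-aligned)
32..33  attrs  (1B, 1-aligned)
33..34  inode  (1B, 1-aligned)
34..36  -- padding (2B)
36..40  reserved  (4B, 4-aligned)
sizeof = 40, alignof = 4
array of 25: 25 × 40 = 1000

1000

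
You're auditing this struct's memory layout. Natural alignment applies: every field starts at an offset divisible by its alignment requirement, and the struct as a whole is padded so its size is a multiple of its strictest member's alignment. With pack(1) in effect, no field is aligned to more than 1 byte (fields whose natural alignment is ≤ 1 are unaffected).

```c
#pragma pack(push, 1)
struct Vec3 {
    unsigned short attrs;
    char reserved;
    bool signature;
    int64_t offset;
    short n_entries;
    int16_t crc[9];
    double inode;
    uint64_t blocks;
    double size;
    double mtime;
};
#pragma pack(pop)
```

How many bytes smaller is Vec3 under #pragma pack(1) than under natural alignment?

8

natural layout:
  @0: attrs [2B, align 2] → 2
  @2: reserved [1B, align 1] → 3
  @3: signature [1B, align 1] → 4
  +4 pad (align 8)
  @8: offset [8B, align 8] → 16
  @16: n_entries [2B, align 2] → 18
  @18: crc [18B, align 2] → 36
  +4 pad (align 8)
  @40: inode [8B, align 8] → 48
  @48: blocks [8B, align 8] → 56
  @56: size [8B, align 8] → 64
  @64: mtime [8B, align 8] → 72
  size 72, align 8
packed(1) layout:
  @0: attrs [2B, align 1] → 2
  @2: reserved [1B, align 1] → 3
  @3: signature [1B, align 1] → 4
  @4: offset [8B, align 1] → 12
  @12: n_entries [2B, align 1] → 14
  @14: crc [18B, align 1] → 32
  @32: inode [8B, align 1] → 40
  @40: blocks [8B, align 1] → 48
  @48: size [8B, align 1] → 56
  @56: mtime [8B, align 1] → 64
  size 64, align 1
72 − 64 = 8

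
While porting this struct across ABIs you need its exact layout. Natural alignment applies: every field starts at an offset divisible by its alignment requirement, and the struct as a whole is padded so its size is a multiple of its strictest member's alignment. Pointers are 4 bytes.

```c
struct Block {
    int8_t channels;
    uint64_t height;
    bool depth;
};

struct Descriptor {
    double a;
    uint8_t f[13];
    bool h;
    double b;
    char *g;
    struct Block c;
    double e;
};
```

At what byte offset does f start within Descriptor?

Block: @0: channels [1B, align 1] → 1; +7 pad (align 8); @8: height [8B, align 8] → 16; @16: depth [1B, align 1] → 17; +7 tail pad (align 8); size 24, align 8
@0: a [8B, align 8] → 8
@8: f [13B, align 1] → 21

8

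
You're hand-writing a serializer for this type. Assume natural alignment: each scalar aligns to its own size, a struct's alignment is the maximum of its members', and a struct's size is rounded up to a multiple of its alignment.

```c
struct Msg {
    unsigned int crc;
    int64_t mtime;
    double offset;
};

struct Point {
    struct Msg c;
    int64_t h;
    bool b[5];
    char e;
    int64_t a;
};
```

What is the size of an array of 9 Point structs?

Msg: crc at 0 (size 4, align 4) → ends 4; pad 4 to align 8 for mtime; mtime at 8 (size 8, align 8) → ends 16; offset at 16 (size 8, align 8) → ends 24; total 24 bytes, alignment 8
c at 0 (size 24, align 8) → ends 24
h at 24 (size 8, align 8) → ends 32
b at 32 (size 5, align 1) → ends 37
e at 37 (size 1, align 1) → ends 38
pad 2 to align 8 for a
a at 40 (size 8, align 8) → ends 48
total 48 bytes, alignment 8
array of 9: 9 × 48 = 432

432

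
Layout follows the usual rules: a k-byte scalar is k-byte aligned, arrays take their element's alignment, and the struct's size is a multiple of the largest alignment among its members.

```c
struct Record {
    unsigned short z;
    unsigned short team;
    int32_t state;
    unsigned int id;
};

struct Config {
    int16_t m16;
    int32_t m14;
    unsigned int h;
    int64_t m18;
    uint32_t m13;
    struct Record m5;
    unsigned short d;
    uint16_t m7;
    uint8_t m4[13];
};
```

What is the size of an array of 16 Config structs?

Record: 0..2  z  (2B, 2-aligned); 2..4  team  (2B, 2-aligned); 4..8  state  (4B, 4-aligned); 8..12  id  (4B, 4-aligned); sizeof = 12, alignof = 4
0..2  m16  (2B, 2-aligned)
2..4  -- padding (2B)
4..8  m14  (4B, 4-aligned)
8..12  h  (4B, 4-aligned)
12..16  -- padding (4B)
16..24  m18  (8B, 8-aligned)
24..28  m13  (4B, 4-aligned)
28..40  m5  (12B, 4-aligned)
40..42  d  (2B, 2-aligned)
42..44  m7  (2B, 2-aligned)
44..57  m4  (13B, 1-aligned)
57..64  -- tail padding (7B)
sizeof = 64, alignof = 8
array of 16: 16 × 64 = 1024

1024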